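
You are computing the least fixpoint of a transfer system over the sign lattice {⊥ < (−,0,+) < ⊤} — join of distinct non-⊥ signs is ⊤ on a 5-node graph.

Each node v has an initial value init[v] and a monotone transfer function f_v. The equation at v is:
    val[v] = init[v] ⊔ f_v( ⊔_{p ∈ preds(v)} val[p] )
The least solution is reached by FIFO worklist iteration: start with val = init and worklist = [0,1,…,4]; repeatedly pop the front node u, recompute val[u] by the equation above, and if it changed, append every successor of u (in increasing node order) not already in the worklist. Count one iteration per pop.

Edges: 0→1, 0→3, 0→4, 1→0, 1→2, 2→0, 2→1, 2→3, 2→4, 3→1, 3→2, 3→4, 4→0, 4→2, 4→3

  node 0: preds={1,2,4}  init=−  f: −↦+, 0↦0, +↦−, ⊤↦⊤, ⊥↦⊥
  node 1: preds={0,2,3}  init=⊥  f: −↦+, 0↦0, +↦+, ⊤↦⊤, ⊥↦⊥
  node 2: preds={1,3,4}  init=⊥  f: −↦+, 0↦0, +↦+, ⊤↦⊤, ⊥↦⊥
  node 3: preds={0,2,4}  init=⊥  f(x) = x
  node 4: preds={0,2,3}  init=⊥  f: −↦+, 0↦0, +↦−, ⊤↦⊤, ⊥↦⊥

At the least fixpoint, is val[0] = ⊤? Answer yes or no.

yes

Worklist (12 pops):
  #1 pop 0: in=⊥ → − (no change)
  #2 pop 1: in=− → + (was ⊥); enqueue [0]
  #3 pop 2: in=+ → + (was ⊥); enqueue [1]
  #4 pop 3: in=⊤ → ⊤ (was ⊥); enqueue [2]
  #5 pop 4: in=⊤ → ⊤ (was ⊥); enqueue [3]
  #6 pop 0: in=⊤ → ⊤ (was −); enqueue [4]
  #7 pop 1: in=⊤ → ⊤ (was +); enqueue [0]
  #8 pop 2: in=⊤ → ⊤ (was +); enqueue [1]
  #9 pop 3: in=⊤ → ⊤ (no change)
  #10 pop 4: in=⊤ → ⊤ (no change)
  #11 pop 0: in=⊤ → ⊤ (no change)
  #12 pop 1: in=⊤ → ⊤ (no change)

Fixpoint:
  val[0] = ⊤
  val[1] = ⊤
  val[2] = ⊤
  val[3] = ⊤
  val[4] = ⊤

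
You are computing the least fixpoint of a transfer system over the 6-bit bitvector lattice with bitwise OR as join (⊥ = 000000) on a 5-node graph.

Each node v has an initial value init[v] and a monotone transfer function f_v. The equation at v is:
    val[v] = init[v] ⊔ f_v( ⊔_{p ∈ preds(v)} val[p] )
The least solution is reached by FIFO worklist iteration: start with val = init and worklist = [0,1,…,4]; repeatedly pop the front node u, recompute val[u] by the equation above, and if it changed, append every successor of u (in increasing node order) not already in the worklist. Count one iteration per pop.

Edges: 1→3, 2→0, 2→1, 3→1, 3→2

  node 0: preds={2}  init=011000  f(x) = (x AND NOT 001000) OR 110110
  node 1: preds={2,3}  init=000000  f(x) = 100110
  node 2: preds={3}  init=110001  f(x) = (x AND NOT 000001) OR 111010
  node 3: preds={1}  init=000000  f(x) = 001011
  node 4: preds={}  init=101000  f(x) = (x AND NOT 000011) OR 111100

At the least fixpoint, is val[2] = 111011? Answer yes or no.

yes

Trace (8 dequeues):
  [1] u=0 | in 110001 | out 111111 | prev 011000 | push {}
  [2] u=1 | in 110001 | out 100110 | prev 000000 | push {}
  [3] u=2 | in 000000 | out 111011 | prev 110001 | push {0,1}
  [4] u=3 | in 100110 | out 001011 | prev 000000 | push {2}
  [5] u=4 | in 000000 | out 111100 | prev 101000 | push {}
  [6] u=0 | in 111011 | out 111111 | ==
  [7] u=1 | in 111011 | out 100110 | ==
  [8] u=2 | in 001011 | out 111011 | ==

Converged values:
  [0] 111111
  [1] 100110
  [2] 111011
  [3] 001011
  [4] 111100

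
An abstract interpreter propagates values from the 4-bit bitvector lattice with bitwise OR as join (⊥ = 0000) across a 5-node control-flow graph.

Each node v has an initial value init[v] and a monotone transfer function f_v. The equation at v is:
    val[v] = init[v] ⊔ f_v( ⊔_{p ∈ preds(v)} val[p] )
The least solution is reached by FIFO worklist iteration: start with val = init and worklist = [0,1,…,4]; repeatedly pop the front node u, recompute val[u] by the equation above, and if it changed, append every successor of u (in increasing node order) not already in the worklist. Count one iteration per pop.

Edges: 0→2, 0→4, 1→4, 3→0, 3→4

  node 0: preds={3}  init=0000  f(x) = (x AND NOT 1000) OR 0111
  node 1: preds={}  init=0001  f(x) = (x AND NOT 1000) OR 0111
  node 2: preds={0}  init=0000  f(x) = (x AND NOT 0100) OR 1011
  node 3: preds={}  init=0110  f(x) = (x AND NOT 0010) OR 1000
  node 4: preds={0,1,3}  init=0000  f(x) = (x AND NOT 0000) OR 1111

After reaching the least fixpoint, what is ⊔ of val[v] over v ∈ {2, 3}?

1111

Iteration log — 6 steps:
  step 1. node 0  ⊔preds=0110  new=0111  old=0000  +wl: 
  step 2. node 1  ⊔preds=0000  new=0111  old=0001  +wl: 
  step 3. node 2  ⊔preds=0111  new=1011  old=0000  +wl: 
  step 4. node 3  ⊔preds=0000  new=1110  old=0110  +wl: 0
  step 5. node 4  ⊔preds=1111  new=1111  old=0000  +wl: 
  step 6. node 0  ⊔preds=1110  new=0111  stable

Least fixpoint reached:
  node 0: 0111
  node 1: 0111
  node 2: 1011
  node 3: 1110
  node 4: 1111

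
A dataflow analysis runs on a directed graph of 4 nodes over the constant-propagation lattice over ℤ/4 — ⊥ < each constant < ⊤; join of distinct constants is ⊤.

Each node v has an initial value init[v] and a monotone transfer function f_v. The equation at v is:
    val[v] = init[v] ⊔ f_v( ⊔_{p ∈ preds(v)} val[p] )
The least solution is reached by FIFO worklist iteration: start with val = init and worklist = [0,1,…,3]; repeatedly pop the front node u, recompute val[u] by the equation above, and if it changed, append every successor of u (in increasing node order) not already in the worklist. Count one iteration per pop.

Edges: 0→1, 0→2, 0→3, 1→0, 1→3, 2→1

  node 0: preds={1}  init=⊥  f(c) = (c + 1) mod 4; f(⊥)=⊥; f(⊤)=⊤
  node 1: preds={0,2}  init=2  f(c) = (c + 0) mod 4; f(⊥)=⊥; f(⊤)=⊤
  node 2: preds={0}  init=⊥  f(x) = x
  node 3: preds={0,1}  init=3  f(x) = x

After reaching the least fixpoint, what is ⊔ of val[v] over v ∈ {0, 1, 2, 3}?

Trace (9 dequeues):
  [1] u=0 | in 2 | out 3 | prev ⊥ | push {}
  [2] u=1 | in 3 | out ⊤ | prev 2 | push {0}
  [3] u=2 | in 3 | out 3 | prev ⊥ | push {1}
  [4] u=3 | in ⊤ | out ⊤ | prev 3 | push {}
  [5] u=0 | in ⊤ | out ⊤ | prev 3 | push {2,3}
  [6] u=1 | in ⊤ | out ⊤ | ==
  [7] u=2 | in ⊤ | out ⊤ | prev 3 | push {1}
  [8] u=3 | in ⊤ | out ⊤ | ==
  [9] u=1 | in ⊤ | out ⊤ | ==

Converged values:
  [0] ⊤
  [1] ⊤
  [2] ⊤
  [3] ⊤

⊤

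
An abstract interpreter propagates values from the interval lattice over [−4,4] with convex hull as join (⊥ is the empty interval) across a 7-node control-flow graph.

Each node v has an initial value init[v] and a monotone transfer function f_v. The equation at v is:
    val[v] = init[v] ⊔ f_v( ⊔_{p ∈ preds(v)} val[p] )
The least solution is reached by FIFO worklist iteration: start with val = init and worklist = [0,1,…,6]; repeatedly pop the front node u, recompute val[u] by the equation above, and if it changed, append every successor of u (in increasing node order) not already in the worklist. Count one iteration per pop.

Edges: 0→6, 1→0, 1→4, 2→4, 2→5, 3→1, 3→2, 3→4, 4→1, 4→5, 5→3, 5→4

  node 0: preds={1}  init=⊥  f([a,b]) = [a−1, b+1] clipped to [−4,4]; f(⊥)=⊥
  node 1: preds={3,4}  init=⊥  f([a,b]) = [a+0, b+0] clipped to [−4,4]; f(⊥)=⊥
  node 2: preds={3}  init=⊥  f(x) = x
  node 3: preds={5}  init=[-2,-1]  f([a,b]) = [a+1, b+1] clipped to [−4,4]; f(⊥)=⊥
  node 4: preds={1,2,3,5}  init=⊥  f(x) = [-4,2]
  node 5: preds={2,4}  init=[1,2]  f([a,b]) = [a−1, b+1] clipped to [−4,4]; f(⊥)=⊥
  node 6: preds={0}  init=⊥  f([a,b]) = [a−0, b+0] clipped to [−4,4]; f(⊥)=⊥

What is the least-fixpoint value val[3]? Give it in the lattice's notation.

Worklist (22 pops):
  #1 pop 0: in=⊥ → ⊥ (no change)
  #2 pop 1: in=[-2,-1] → [-2,-1] (was ⊥); enqueue [0]
  #3 pop 2: in=[-2,-1] → [-2,-1] (was ⊥); enqueue []
  #4 pop 3: in=[1,2] → [-2,3] (was [-2,-1]); enqueue [1,2]
  #5 pop 4: in=[-2,3] → [-4,2] (was ⊥); enqueue []
  #6 pop 5: in=[-4,2] → [-4,3] (was [1,2]); enqueue [3,4]
  #7 pop 6: in=⊥ → ⊥ (no change)
  #8 pop 0: in=[-2,-1] → [-3,0] (was ⊥); enqueue [6]
  #9 pop 1: in=[-4,3] → [-4,3] (was [-2,-1]); enqueue [0]
  #10 pop 2: in=[-2,3] → [-2,3] (was [-2,-1]); enqueue [5]
  #11 pop 3: in=[-4,3] → [-3,4] (was [-2,3]); enqueue [1,2]
  #12 pop 4: in=[-4,4] → [-4,2] (no change)
  #13 pop 6: in=[-3,0] → [-3,0] (was ⊥); enqueue []
  #14 pop 0: in=[-4,3] → [-4,4] (was [-3,0]); enqueue [6]
  #15 pop 5: in=[-4,3] → [-4,4] (was [-4,3]); enqueue [3,4]
  #16 pop 1: in=[-4,4] → [-4,4] (was [-4,3]); enqueue [0]
  #17 pop 2: in=[-3,4] → [-3,4] (was [-2,3]); enqueue [5]
  #18 pop 6: in=[-4,4] → [-4,4] (was [-3,0]); enqueue []
  #19 pop 3: in=[-4,4] → [-3,4] (no change)
  #20 pop 4: in=[-4,4] → [-4,2] (no change)
  #21 pop 0: in=[-4,4] → [-4,4] (no change)
  #22 pop 5: in=[-4,4] → [-4,4] (no change)

Fixpoint:
  val[0] = [-4,4]
  val[1] = [-4,4]
  val[2] = [-3,4]
  val[3] = [-3,4]
  val[4] = [-4,2]
  val[5] = [-4,4]
  val[6] = [-4,4]

[-3,4]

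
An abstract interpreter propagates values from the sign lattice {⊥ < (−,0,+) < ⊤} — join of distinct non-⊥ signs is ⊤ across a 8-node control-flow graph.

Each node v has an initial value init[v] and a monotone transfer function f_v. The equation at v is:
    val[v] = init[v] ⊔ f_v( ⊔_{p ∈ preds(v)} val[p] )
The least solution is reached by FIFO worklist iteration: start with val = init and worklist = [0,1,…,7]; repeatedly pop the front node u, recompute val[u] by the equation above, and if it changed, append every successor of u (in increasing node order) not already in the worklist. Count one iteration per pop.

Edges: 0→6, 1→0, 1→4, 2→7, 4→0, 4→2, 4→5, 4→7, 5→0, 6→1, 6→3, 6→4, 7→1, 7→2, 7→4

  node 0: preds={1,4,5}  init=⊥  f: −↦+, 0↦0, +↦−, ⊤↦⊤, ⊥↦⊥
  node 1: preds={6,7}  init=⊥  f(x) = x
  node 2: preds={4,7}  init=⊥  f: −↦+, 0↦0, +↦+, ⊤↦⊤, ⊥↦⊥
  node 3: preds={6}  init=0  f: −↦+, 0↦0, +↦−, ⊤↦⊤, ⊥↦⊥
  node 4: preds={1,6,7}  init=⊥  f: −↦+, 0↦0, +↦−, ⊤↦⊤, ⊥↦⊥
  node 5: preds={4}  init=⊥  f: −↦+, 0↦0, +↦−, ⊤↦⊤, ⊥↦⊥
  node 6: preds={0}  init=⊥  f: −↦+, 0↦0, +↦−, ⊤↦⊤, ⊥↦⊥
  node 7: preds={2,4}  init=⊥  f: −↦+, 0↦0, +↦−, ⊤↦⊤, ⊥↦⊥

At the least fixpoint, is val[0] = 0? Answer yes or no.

no

Iteration log — 8 steps:
  step 1. node 0  ⊔preds=⊥  new=⊥  stable
  step 2. node 1  ⊔preds=⊥  new=⊥  stable
  step 3. node 2  ⊔preds=⊥  new=⊥  stable
  step 4. node 3  ⊔preds=⊥  new=0  stable
  step 5. node 4  ⊔preds=⊥  new=⊥  stable
  step 6. node 5  ⊔preds=⊥  new=⊥  stable
  step 7. node 6  ⊔preds=⊥  new=⊥  stable
  step 8. node 7  ⊔preds=⊥  new=⊥  stable

Least fixpoint reached:
  node 0: ⊥
  node 1: ⊥
  node 2: ⊥
  node 3: 0
  node 4: ⊥
  node 5: ⊥
  node 6: ⊥
  node 7: ⊥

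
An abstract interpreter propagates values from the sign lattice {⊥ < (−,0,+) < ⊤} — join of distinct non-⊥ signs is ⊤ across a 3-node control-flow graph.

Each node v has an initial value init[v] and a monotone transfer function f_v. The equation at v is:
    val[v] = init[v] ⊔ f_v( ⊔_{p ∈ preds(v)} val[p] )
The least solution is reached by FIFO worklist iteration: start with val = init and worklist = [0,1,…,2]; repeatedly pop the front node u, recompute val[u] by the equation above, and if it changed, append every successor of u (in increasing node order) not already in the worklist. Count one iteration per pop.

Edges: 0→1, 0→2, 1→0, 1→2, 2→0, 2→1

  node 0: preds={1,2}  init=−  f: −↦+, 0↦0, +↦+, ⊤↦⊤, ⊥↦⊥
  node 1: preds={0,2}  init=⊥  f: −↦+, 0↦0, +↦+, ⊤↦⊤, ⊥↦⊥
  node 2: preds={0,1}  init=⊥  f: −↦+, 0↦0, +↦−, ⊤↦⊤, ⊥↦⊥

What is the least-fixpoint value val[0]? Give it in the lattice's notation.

⊤

Iteration log — 7 steps:
  step 1. node 0  ⊔preds=⊥  new=−  stable
  step 2. node 1  ⊔preds=−  new=+  old=⊥  +wl: 0
  step 3. node 2  ⊔preds=⊤  new=⊤  old=⊥  +wl: 1
  step 4. node 0  ⊔preds=⊤  new=⊤  old=−  +wl: 2
  step 5. node 1  ⊔preds=⊤  new=⊤  old=+  +wl: 0
  step 6. node 2  ⊔preds=⊤  new=⊤  stable
  step 7. node 0  ⊔preds=⊤  new=⊤  stable

Least fixpoint reached:
  node 0: ⊤
  node 1: ⊤
  node 2: ⊤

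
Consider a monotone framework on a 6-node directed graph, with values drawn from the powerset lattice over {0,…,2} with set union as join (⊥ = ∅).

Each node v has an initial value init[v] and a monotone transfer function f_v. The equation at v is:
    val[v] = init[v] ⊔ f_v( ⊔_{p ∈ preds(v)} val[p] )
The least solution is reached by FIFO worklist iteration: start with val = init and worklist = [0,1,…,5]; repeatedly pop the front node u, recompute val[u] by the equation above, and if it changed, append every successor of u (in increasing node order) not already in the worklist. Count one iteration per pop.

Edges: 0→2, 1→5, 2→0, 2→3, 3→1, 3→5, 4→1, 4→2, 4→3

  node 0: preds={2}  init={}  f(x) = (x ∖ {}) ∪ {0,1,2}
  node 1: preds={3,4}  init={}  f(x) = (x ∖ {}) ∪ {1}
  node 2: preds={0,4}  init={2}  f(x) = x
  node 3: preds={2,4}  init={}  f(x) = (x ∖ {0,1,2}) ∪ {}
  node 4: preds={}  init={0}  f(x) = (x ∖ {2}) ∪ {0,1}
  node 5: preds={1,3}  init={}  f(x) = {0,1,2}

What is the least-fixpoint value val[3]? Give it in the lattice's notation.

Trace (10 dequeues):
  [1] u=0 | in {2} | out {0,1,2} | prev {} | push {}
  [2] u=1 | in {0} | out {0,1} | prev {} | push {}
  [3] u=2 | in {0,1,2} | out {0,1,2} | prev {2} | push {0}
  [4] u=3 | in {0,1,2} | out {} | ==
  [5] u=4 | in {} | out {0,1} | prev {0} | push {1,2,3}
  [6] u=5 | in {0,1} | out {0,1,2} | prev {} | push {}
  [7] u=0 | in {0,1,2} | out {0,1,2} | ==
  [8] u=1 | in {0,1} | out {0,1} | ==
  [9] u=2 | in {0,1,2} | out {0,1,2} | ==
  [10] u=3 | in {0,1,2} | out {} | ==

Converged values:
  [0] {0,1,2}
  [1] {0,1}
  [2] {0,1,2}
  [3] {}
  [4] {0,1}
  [5] {0,1,2}

{}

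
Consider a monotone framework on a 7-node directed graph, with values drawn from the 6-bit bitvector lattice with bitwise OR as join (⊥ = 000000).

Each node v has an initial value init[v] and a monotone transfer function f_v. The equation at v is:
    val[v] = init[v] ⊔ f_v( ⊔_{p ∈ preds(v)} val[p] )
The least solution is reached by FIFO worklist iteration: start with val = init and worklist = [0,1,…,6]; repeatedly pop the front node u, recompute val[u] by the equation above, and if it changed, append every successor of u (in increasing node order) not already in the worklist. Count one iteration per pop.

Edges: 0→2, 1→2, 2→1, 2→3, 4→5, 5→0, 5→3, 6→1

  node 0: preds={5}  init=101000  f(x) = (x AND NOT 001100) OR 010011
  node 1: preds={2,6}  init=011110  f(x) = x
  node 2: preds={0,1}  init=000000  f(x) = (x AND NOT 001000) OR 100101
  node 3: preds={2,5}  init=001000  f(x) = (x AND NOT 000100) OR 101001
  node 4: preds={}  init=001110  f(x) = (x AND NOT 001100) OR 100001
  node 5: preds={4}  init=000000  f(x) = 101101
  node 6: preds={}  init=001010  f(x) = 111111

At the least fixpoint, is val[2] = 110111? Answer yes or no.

Iteration log — 11 steps:
  step 1. node 0  ⊔preds=000000  new=111011  old=101000  +wl: 
  step 2. node 1  ⊔preds=001010  new=011110  stable
  step 3. node 2  ⊔preds=111111  new=110111  old=000000  +wl: 1
  step 4. node 3  ⊔preds=110111  new=111011  old=001000  +wl: 
  step 5. node 4  ⊔preds=000000  new=101111  old=001110  +wl: 
  step 6. node 5  ⊔preds=101111  new=101101  old=000000  +wl: 0,3
  step 7. node 6  ⊔preds=000000  new=111111  old=001010  +wl: 
  step 8. node 1  ⊔preds=111111  new=111111  old=011110  +wl: 2
  step 9. node 0  ⊔preds=101101  new=111011  stable
  step 10. node 3  ⊔preds=111111  new=111011  stable
  step 11. node 2  ⊔preds=111111  new=110111  stable

Least fixpoint reached:
  node 0: 111011
  node 1: 111111
  node 2: 110111
  node 3: 111011
  node 4: 101111
  node 5: 101101
  node 6: 111111

yes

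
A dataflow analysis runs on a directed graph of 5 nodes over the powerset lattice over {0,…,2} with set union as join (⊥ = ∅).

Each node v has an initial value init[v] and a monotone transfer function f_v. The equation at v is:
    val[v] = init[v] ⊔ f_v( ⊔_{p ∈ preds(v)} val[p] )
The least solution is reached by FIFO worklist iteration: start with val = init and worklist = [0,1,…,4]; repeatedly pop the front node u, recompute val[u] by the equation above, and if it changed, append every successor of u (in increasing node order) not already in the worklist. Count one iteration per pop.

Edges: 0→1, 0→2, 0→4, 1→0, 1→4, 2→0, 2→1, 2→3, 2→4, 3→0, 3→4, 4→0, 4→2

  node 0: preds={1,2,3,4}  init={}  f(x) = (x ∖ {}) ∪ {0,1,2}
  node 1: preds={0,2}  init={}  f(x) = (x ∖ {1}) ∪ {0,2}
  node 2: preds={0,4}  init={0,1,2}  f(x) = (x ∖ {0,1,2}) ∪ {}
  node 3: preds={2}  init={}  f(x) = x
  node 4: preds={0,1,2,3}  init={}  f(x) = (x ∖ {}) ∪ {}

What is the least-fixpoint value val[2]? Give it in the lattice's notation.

Iteration log — 7 steps:
  step 1. node 0  ⊔preds={0,1,2}  new={0,1,2}  old={}  +wl: 
  step 2. node 1  ⊔preds={0,1,2}  new={0,2}  old={}  +wl: 0
  step 3. node 2  ⊔preds={0,1,2}  new={0,1,2}  stable
  step 4. node 3  ⊔preds={0,1,2}  new={0,1,2}  old={}  +wl: 
  step 5. node 4  ⊔preds={0,1,2}  new={0,1,2}  old={}  +wl: 2
  step 6. node 0  ⊔preds={0,1,2}  new={0,1,2}  stable
  step 7. node 2  ⊔preds={0,1,2}  new={0,1,2}  stable

Least fixpoint reached:
  node 0: {0,1,2}
  node 1: {0,2}
  node 2: {0,1,2}
  node 3: {0,1,2}
  node 4: {0,1,2}

{0,1,2}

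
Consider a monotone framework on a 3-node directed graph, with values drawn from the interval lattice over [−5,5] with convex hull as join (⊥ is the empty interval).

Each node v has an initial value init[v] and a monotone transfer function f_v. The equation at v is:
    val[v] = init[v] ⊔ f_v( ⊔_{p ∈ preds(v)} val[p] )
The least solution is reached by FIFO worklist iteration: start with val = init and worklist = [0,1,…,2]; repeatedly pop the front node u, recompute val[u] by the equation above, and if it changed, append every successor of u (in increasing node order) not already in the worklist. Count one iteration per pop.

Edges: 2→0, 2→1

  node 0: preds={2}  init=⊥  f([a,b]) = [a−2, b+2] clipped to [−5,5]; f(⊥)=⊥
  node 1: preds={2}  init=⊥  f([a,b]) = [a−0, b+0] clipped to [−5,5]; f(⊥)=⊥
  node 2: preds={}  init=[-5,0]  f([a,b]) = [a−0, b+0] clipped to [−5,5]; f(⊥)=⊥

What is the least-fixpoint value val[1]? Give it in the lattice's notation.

[-5,0]

Trace (3 dequeues):
  [1] u=0 | in [-5,0] | out [-5,2] | prev ⊥ | push {}
  [2] u=1 | in [-5,0] | out [-5,0] | prev ⊥ | push {}
  [3] u=2 | in ⊥ | out [-5,0] | ==

Converged values:
  [0] [-5,2]
  [1] [-5,0]
  [2] [-5,0]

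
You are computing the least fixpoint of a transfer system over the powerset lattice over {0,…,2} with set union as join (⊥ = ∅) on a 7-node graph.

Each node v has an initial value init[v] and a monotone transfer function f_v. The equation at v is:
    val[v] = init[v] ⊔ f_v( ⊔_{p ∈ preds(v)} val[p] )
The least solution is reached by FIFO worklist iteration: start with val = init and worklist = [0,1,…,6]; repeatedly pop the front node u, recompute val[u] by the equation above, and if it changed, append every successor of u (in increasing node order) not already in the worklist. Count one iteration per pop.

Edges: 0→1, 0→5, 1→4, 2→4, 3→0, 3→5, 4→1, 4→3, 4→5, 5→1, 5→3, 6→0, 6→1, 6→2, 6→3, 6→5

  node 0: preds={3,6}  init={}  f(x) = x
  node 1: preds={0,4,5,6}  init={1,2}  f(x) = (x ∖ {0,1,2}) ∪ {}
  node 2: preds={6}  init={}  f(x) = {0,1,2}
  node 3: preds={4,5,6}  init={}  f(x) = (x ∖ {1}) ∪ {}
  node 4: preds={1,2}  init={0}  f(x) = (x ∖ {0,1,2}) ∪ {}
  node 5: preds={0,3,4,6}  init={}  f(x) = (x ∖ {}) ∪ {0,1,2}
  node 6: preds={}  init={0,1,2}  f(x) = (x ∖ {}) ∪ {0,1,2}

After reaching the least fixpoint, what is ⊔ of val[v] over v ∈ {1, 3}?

{0,1,2}

Iteration log — 10 steps:
  step 1. node 0  ⊔preds={0,1,2}  new={0,1,2}  old={}  +wl: 
  step 2. node 1  ⊔preds={0,1,2}  new={1,2}  stable
  step 3. node 2  ⊔preds={0,1,2}  new={0,1,2}  old={}  +wl: 
  step 4. node 3  ⊔preds={0,1,2}  new={0,2}  old={}  +wl: 0
  step 5. node 4  ⊔preds={0,1,2}  new={0}  stable
  step 6. node 5  ⊔preds={0,1,2}  new={0,1,2}  old={}  +wl: 1,3
  step 7. node 6  ⊔preds={}  new={0,1,2}  stable
  step 8. node 0  ⊔preds={0,1,2}  new={0,1,2}  stable
  step 9. node 1  ⊔preds={0,1,2}  new={1,2}  stable
  step 10. node 3  ⊔preds={0,1,2}  new={0,2}  stable

Least fixpoint reached:
  node 0: {0,1,2}
  node 1: {1,2}
  node 2: {0,1,2}
  node 3: {0,2}
  node 4: {0}
  node 5: {0,1,2}
  node 6: {0,1,2}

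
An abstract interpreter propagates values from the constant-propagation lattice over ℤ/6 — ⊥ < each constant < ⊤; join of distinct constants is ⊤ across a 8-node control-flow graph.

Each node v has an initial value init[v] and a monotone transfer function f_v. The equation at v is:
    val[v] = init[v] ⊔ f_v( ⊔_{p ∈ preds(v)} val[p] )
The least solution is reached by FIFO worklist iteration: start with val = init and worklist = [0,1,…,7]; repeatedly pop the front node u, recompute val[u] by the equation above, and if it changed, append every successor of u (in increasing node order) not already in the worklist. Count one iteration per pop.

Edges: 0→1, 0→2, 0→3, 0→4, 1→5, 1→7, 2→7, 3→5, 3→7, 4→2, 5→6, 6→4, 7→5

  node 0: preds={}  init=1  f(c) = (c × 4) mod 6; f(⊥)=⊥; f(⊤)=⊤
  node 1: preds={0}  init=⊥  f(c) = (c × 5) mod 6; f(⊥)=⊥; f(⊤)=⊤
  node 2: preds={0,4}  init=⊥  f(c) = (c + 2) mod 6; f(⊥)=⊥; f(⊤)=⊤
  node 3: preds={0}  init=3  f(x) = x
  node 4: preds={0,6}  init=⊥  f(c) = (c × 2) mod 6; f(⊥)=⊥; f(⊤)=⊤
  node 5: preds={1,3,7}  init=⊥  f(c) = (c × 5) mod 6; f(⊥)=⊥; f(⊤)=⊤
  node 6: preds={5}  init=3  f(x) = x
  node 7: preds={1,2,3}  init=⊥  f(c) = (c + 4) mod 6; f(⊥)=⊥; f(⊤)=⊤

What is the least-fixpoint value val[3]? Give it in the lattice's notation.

Trace (12 dequeues):
  [1] u=0 | in ⊥ | out 1 | ==
  [2] u=1 | in 1 | out 5 | prev ⊥ | push {}
  [3] u=2 | in 1 | out 3 | prev ⊥ | push {}
  [4] u=3 | in 1 | out ⊤ | prev 3 | push {}
  [5] u=4 | in ⊤ | out ⊤ | prev ⊥ | push {2}
  [6] u=5 | in ⊤ | out ⊤ | prev ⊥ | push {}
  [7] u=6 | in ⊤ | out ⊤ | prev 3 | push {4}
  [8] u=7 | in ⊤ | out ⊤ | prev ⊥ | push {5}
  [9] u=2 | in ⊤ | out ⊤ | prev 3 | push {7}
  [10] u=4 | in ⊤ | out ⊤ | ==
  [11] u=5 | in ⊤ | out ⊤ | ==
  [12] u=7 | in ⊤ | out ⊤ | ==

Converged values:
  [0] 1
  [1] 5
  [2] ⊤
  [3] ⊤
  [4] ⊤
  [5] ⊤
  [6] ⊤
  [7] ⊤

⊤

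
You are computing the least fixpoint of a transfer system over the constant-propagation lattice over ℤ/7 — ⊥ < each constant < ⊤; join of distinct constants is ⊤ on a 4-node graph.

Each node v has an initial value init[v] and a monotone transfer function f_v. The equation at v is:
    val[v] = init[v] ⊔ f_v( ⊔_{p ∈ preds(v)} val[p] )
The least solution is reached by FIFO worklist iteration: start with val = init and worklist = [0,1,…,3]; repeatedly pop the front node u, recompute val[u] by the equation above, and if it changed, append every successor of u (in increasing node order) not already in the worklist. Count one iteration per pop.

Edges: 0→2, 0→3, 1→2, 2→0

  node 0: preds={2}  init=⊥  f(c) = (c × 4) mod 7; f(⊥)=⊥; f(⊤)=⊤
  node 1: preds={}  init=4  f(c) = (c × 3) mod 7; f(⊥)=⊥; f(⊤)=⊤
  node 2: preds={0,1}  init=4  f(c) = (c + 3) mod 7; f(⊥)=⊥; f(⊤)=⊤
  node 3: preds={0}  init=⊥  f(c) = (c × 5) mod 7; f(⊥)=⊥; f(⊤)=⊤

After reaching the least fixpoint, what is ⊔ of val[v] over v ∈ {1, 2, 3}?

⊤

Worklist (7 pops):
  #1 pop 0: in=4 → 2 (was ⊥); enqueue []
  #2 pop 1: in=⊥ → 4 (no change)
  #3 pop 2: in=⊤ → ⊤ (was 4); enqueue [0]
  #4 pop 3: in=2 → 3 (was ⊥); enqueue []
  #5 pop 0: in=⊤ → ⊤ (was 2); enqueue [2,3]
  #6 pop 2: in=⊤ → ⊤ (no change)
  #7 pop 3: in=⊤ → ⊤ (was 3); enqueue []

Fixpoint:
  val[0] = ⊤
  val[1] = 4
  val[2] = ⊤
  val[3] = ⊤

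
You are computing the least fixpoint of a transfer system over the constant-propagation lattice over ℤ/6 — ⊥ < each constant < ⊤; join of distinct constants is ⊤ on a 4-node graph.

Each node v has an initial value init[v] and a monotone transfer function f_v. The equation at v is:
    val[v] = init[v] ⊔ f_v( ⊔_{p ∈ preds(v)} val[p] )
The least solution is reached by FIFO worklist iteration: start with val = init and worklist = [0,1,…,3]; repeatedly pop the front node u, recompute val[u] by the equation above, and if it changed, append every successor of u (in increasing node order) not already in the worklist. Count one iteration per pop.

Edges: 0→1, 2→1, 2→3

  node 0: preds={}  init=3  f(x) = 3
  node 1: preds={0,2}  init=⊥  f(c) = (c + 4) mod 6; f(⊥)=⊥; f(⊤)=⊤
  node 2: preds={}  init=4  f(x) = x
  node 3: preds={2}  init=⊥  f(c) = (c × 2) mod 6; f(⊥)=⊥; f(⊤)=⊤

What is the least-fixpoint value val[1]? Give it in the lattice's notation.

⊤

Iteration log — 4 steps:
  step 1. node 0  ⊔preds=⊥  new=3  stable
  step 2. node 1  ⊔preds=⊤  new=⊤  old=⊥  +wl: 
  step 3. node 2  ⊔preds=⊥  new=4  stable
  step 4. node 3  ⊔preds=4  new=2  old=⊥  +wl: 

Least fixpoint reached:
  node 0: 3
  node 1: ⊤
  node 2: 4
  node 3: 2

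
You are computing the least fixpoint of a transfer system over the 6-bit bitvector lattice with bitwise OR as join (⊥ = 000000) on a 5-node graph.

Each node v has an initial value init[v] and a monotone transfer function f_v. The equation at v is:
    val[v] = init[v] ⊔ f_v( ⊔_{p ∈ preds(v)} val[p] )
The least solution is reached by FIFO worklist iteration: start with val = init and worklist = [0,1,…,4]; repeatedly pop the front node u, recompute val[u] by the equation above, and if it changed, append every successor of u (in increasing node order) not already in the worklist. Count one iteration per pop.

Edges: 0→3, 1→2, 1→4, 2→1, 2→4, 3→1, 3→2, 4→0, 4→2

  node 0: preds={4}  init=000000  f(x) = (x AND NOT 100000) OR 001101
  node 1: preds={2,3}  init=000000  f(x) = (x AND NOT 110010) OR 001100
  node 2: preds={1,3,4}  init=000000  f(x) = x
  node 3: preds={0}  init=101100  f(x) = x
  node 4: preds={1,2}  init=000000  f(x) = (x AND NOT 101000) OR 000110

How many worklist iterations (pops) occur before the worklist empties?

Worklist (14 pops):
  #1 pop 0: in=000000 → 001101 (was 000000); enqueue []
  #2 pop 1: in=101100 → 001100 (was 000000); enqueue []
  #3 pop 2: in=101100 → 101100 (was 000000); enqueue [1]
  #4 pop 3: in=001101 → 101101 (was 101100); enqueue [2]
  #5 pop 4: in=101100 → 000110 (was 000000); enqueue [0]
  #6 pop 1: in=101101 → 001101 (was 001100); enqueue [4]
  #7 pop 2: in=101111 → 101111 (was 101100); enqueue [1]
  #8 pop 0: in=000110 → 001111 (was 001101); enqueue [3]
  #9 pop 4: in=101111 → 000111 (was 000110); enqueue [0,2]
  #10 pop 1: in=101111 → 001101 (no change)
  #11 pop 3: in=001111 → 101111 (was 101101); enqueue [1]
  #12 pop 0: in=000111 → 001111 (no change)
  #13 pop 2: in=101111 → 101111 (no change)
  #14 pop 1: in=101111 → 001101 (no change)

Fixpoint:
  val[0] = 001111
  val[1] = 001101
  val[2] = 101111
  val[3] = 101111
  val[4] = 000111

14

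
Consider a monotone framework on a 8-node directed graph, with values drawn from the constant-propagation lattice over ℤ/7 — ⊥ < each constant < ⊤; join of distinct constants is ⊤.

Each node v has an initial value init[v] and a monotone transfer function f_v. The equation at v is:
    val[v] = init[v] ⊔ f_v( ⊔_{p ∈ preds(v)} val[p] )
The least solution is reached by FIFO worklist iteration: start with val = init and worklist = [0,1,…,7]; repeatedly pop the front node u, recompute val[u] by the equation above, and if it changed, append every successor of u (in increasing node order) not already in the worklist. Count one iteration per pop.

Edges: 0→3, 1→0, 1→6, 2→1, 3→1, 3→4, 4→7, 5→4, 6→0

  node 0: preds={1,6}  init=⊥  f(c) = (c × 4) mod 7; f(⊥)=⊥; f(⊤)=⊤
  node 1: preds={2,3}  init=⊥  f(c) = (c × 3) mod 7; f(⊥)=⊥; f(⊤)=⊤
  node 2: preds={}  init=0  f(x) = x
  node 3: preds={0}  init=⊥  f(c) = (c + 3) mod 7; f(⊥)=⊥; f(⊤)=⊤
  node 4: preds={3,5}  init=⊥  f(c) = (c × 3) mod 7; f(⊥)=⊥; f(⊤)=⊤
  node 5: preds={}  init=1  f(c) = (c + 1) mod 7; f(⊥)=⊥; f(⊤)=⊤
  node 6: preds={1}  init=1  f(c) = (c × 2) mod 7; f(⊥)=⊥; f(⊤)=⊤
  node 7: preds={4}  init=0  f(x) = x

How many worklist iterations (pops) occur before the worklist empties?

Trace (15 dequeues):
  [1] u=0 | in 1 | out 4 | prev ⊥ | push {}
  [2] u=1 | in 0 | out 0 | prev ⊥ | push {0}
  [3] u=2 | in ⊥ | out 0 | ==
  [4] u=3 | in 4 | out 0 | prev ⊥ | push {1}
  [5] u=4 | in ⊤ | out ⊤ | prev ⊥ | push {}
  [6] u=5 | in ⊥ | out 1 | ==
  [7] u=6 | in 0 | out ⊤ | prev 1 | push {}
  [8] u=7 | in ⊤ | out ⊤ | prev 0 | push {}
  [9] u=0 | in ⊤ | out ⊤ | prev 4 | push {3}
  [10] u=1 | in 0 | out 0 | ==
  [11] u=3 | in ⊤ | out ⊤ | prev 0 | push {1,4}
  [12] u=1 | in ⊤ | out ⊤ | prev 0 | push {0,6}
  [13] u=4 | in ⊤ | out ⊤ | ==
  [14] u=0 | in ⊤ | out ⊤ | ==
  [15] u=6 | in ⊤ | out ⊤ | ==

Converged values:
  [0] ⊤
  [1] ⊤
  [2] 0
  [3] ⊤
  [4] ⊤
  [5] 1
  [6] ⊤
  [7] ⊤

15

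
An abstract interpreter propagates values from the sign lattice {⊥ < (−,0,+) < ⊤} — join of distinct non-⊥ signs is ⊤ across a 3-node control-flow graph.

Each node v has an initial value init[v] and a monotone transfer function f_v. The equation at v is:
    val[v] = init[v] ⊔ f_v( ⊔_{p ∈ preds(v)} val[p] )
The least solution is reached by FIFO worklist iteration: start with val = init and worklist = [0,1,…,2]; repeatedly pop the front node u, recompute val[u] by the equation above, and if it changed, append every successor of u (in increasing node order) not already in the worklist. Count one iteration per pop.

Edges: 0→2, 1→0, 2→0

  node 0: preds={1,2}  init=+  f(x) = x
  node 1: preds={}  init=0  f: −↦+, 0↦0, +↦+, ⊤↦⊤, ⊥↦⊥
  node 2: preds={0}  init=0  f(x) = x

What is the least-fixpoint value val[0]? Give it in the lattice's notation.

Worklist (4 pops):
  #1 pop 0: in=0 → ⊤ (was +); enqueue []
  #2 pop 1: in=⊥ → 0 (no change)
  #3 pop 2: in=⊤ → ⊤ (was 0); enqueue [0]
  #4 pop 0: in=⊤ → ⊤ (no change)

Fixpoint:
  val[0] = ⊤
  val[1] = 0
  val[2] = ⊤

⊤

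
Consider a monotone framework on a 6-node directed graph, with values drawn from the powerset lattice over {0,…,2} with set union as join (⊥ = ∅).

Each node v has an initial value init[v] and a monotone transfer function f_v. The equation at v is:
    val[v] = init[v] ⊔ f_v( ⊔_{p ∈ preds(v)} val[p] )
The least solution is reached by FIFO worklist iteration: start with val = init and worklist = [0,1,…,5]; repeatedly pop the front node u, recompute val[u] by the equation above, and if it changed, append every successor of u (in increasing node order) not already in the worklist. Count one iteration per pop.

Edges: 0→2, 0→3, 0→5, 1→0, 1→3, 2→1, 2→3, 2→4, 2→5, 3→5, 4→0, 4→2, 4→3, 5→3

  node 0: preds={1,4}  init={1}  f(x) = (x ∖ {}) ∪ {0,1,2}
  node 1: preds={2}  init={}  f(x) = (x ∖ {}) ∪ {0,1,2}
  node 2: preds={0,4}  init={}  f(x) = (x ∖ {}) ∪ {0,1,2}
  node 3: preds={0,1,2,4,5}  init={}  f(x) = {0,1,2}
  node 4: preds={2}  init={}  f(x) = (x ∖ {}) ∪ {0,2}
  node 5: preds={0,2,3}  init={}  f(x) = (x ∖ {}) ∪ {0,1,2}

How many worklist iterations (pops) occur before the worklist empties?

10

Iteration log — 10 steps:
  step 1. node 0  ⊔preds={}  new={0,1,2}  old={1}  +wl: 
  step 2. node 1  ⊔preds={}  new={0,1,2}  old={}  +wl: 0
  step 3. node 2  ⊔preds={0,1,2}  new={0,1,2}  old={}  +wl: 1
  step 4. node 3  ⊔preds={0,1,2}  new={0,1,2}  old={}  +wl: 
  step 5. node 4  ⊔preds={0,1,2}  new={0,1,2}  old={}  +wl: 2,3
  step 6. node 5  ⊔preds={0,1,2}  new={0,1,2}  old={}  +wl: 
  step 7. node 0  ⊔preds={0,1,2}  new={0,1,2}  stable
  step 8. node 1  ⊔preds={0,1,2}  new={0,1,2}  stable
  step 9. node 2  ⊔preds={0,1,2}  new={0,1,2}  stable
  step 10. node 3  ⊔preds={0,1,2}  new={0,1,2}  stable

Least fixpoint reached:
  node 0: {0,1,2}
  node 1: {0,1,2}
  node 2: {0,1,2}
  node 3: {0,1,2}
  node 4: {0,1,2}
  node 5: {0,1,2}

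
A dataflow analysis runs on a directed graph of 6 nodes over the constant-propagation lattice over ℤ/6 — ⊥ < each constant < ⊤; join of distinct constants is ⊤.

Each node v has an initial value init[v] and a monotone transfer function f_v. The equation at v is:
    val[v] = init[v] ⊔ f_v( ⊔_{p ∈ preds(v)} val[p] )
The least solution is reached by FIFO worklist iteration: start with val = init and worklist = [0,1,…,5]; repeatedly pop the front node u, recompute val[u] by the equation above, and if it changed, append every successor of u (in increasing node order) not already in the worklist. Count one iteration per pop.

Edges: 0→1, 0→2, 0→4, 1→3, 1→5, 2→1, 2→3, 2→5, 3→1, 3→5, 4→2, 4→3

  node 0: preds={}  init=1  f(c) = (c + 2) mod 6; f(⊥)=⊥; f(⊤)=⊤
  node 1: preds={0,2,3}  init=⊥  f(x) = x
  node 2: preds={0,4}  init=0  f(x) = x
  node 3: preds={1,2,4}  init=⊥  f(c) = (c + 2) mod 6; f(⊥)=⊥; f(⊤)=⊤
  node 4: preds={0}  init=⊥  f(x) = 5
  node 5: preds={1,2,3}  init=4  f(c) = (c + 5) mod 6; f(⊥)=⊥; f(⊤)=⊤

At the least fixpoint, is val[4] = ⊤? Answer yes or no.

no

Trace (9 dequeues):
  [1] u=0 | in ⊥ | out 1 | ==
  [2] u=1 | in ⊤ | out ⊤ | prev ⊥ | push {}
  [3] u=2 | in 1 | out ⊤ | prev 0 | push {1}
  [4] u=3 | in ⊤ | out ⊤ | prev ⊥ | push {}
  [5] u=4 | in 1 | out 5 | prev ⊥ | push {2,3}
  [6] u=5 | in ⊤ | out ⊤ | prev 4 | push {}
  [7] u=1 | in ⊤ | out ⊤ | ==
  [8] u=2 | in ⊤ | out ⊤ | ==
  [9] u=3 | in ⊤ | out ⊤ | ==

Converged values:
  [0] 1
  [1] ⊤
  [2] ⊤
  [3] ⊤
  [4] 5
  [5] ⊤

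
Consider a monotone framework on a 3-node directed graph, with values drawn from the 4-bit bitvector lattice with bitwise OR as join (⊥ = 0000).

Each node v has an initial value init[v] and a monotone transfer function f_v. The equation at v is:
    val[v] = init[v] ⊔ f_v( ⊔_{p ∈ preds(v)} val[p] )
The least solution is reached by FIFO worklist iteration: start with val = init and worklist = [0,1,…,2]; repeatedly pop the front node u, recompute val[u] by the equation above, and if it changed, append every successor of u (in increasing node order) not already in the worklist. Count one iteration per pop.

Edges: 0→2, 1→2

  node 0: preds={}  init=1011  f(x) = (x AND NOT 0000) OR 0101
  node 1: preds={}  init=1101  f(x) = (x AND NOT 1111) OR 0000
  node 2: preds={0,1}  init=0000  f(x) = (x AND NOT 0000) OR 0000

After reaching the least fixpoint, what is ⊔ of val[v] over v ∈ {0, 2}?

1111

Worklist (3 pops):
  #1 pop 0: in=0000 → 1111 (was 1011); enqueue []
  #2 pop 1: in=0000 → 1101 (no change)
  #3 pop 2: in=1111 → 1111 (was 0000); enqueue []

Fixpoint:
  val[0] = 1111
  val[1] = 1101
  val[2] = 1111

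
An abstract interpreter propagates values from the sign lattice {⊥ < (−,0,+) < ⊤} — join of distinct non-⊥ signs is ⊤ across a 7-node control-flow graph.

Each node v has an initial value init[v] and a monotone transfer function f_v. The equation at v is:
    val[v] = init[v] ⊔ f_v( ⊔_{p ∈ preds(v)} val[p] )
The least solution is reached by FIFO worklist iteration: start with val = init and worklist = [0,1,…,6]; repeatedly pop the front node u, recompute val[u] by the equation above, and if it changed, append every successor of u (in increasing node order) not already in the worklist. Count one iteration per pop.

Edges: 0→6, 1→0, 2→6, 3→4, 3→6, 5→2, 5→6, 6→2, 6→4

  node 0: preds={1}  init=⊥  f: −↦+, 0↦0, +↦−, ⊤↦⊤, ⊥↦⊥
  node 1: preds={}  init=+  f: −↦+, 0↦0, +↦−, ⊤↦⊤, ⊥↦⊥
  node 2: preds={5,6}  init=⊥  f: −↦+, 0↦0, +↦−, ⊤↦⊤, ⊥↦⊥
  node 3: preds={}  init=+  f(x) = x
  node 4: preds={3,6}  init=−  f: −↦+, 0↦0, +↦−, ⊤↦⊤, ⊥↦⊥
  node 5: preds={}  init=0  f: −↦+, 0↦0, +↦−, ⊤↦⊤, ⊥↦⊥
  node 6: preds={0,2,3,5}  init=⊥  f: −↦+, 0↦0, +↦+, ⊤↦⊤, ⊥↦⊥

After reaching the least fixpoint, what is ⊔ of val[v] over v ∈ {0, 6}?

⊤

Trace (10 dequeues):
  [1] u=0 | in + | out − | prev ⊥ | push {}
  [2] u=1 | in ⊥ | out + | ==
  [3] u=2 | in 0 | out 0 | prev ⊥ | push {}
  [4] u=3 | in ⊥ | out + | ==
  [5] u=4 | in + | out − | ==
  [6] u=5 | in ⊥ | out 0 | ==
  [7] u=6 | in ⊤ | out ⊤ | prev ⊥ | push {2,4}
  [8] u=2 | in ⊤ | out ⊤ | prev 0 | push {6}
  [9] u=4 | in ⊤ | out ⊤ | prev − | push {}
  [10] u=6 | in ⊤ | out ⊤ | ==

Converged values:
  [0] −
  [1] +
  [2] ⊤
  [3] +
  [4] ⊤
  [5] 0
  [6] ⊤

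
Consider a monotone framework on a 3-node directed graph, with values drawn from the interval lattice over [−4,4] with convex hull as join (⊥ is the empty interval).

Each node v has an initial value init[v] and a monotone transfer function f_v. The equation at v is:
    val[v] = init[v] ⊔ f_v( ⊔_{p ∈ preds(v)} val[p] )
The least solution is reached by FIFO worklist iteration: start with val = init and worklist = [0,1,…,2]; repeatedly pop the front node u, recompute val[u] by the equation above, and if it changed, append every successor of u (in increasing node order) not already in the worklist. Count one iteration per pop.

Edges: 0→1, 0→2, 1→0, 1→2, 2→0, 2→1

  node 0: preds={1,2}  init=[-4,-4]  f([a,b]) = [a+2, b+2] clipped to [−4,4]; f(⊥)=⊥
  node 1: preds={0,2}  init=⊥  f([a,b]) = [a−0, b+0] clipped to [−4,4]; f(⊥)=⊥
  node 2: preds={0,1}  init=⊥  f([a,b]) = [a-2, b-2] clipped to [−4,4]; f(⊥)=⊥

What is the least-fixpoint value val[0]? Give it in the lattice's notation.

Trace (17 dequeues):
  [1] u=0 | in ⊥ | out [-4,-4] | ==
  [2] u=1 | in [-4,-4] | out [-4,-4] | prev ⊥ | push {0}
  [3] u=2 | in [-4,-4] | out [-4,-4] | prev ⊥ | push {1}
  [4] u=0 | in [-4,-4] | out [-4,-2] | prev [-4,-4] | push {2}
  [5] u=1 | in [-4,-2] | out [-4,-2] | prev [-4,-4] | push {0}
  [6] u=2 | in [-4,-2] | out [-4,-4] | ==
  [7] u=0 | in [-4,-2] | out [-4,0] | prev [-4,-2] | push {1,2}
  [8] u=1 | in [-4,0] | out [-4,0] | prev [-4,-2] | push {0}
  [9] u=2 | in [-4,0] | out [-4,-2] | prev [-4,-4] | push {1}
  [10] u=0 | in [-4,0] | out [-4,2] | prev [-4,0] | push {2}
  [11] u=1 | in [-4,2] | out [-4,2] | prev [-4,0] | push {0}
  [12] u=2 | in [-4,2] | out [-4,0] | prev [-4,-2] | push {1}
  [13] u=0 | in [-4,2] | out [-4,4] | prev [-4,2] | push {2}
  [14] u=1 | in [-4,4] | out [-4,4] | prev [-4,2] | push {0}
  [15] u=2 | in [-4,4] | out [-4,2] | prev [-4,0] | push {1}
  [16] u=0 | in [-4,4] | out [-4,4] | ==
  [17] u=1 | in [-4,4] | out [-4,4] | ==

Converged values:
  [0] [-4,4]
  [1] [-4,4]
  [2] [-4,2]

[-4,4]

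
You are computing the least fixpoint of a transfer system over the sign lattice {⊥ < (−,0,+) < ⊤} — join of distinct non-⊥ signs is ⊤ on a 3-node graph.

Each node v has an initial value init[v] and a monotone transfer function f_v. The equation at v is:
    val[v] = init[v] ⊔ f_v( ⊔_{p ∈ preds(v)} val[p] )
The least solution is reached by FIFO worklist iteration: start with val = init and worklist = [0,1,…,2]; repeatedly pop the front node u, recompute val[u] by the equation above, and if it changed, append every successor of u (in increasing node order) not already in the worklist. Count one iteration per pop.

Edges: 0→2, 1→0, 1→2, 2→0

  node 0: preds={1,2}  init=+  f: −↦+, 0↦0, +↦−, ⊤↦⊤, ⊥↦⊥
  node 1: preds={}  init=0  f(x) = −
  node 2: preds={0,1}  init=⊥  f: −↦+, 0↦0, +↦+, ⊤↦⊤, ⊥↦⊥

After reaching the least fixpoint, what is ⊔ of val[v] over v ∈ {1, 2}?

Worklist (4 pops):
  #1 pop 0: in=0 → ⊤ (was +); enqueue []
  #2 pop 1: in=⊥ → ⊤ (was 0); enqueue [0]
  #3 pop 2: in=⊤ → ⊤ (was ⊥); enqueue []
  #4 pop 0: in=⊤ → ⊤ (no change)

Fixpoint:
  val[0] = ⊤
  val[1] = ⊤
  val[2] = ⊤

⊤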